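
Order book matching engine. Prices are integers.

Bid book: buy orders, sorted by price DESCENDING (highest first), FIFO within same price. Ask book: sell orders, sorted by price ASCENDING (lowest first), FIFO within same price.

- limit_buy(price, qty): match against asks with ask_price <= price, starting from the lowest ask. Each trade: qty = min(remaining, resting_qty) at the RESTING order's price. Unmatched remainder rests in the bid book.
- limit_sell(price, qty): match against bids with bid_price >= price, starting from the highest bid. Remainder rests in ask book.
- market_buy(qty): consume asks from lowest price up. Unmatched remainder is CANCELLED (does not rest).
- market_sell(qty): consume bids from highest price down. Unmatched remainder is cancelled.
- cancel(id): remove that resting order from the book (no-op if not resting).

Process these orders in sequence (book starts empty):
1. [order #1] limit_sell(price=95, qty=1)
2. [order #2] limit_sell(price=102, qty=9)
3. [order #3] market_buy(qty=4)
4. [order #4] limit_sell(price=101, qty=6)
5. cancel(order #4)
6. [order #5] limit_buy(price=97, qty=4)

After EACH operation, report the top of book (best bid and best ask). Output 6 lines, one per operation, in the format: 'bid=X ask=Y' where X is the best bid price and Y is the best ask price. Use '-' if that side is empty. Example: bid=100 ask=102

After op 1 [order #1] limit_sell(price=95, qty=1): fills=none; bids=[-] asks=[#1:1@95]
After op 2 [order #2] limit_sell(price=102, qty=9): fills=none; bids=[-] asks=[#1:1@95 #2:9@102]
After op 3 [order #3] market_buy(qty=4): fills=#3x#1:1@95 #3x#2:3@102; bids=[-] asks=[#2:6@102]
After op 4 [order #4] limit_sell(price=101, qty=6): fills=none; bids=[-] asks=[#4:6@101 #2:6@102]
After op 5 cancel(order #4): fills=none; bids=[-] asks=[#2:6@102]
After op 6 [order #5] limit_buy(price=97, qty=4): fills=none; bids=[#5:4@97] asks=[#2:6@102]

Answer: bid=- ask=95
bid=- ask=95
bid=- ask=102
bid=- ask=101
bid=- ask=102
bid=97 ask=102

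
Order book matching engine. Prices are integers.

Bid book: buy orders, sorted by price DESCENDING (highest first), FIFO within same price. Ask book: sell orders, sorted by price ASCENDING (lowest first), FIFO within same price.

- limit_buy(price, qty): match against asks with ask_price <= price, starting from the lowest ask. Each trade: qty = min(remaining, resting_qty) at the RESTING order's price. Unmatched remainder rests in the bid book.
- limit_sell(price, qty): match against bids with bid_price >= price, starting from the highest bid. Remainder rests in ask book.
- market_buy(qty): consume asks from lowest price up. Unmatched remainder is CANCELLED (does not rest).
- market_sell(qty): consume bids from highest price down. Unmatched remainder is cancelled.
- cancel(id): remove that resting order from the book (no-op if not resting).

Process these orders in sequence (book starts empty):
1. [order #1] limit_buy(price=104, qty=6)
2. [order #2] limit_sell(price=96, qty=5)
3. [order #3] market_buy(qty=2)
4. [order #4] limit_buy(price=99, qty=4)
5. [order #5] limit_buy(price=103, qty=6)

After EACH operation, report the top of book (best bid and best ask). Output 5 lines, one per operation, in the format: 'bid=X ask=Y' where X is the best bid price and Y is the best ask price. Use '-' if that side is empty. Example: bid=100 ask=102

After op 1 [order #1] limit_buy(price=104, qty=6): fills=none; bids=[#1:6@104] asks=[-]
After op 2 [order #2] limit_sell(price=96, qty=5): fills=#1x#2:5@104; bids=[#1:1@104] asks=[-]
After op 3 [order #3] market_buy(qty=2): fills=none; bids=[#1:1@104] asks=[-]
After op 4 [order #4] limit_buy(price=99, qty=4): fills=none; bids=[#1:1@104 #4:4@99] asks=[-]
After op 5 [order #5] limit_buy(price=103, qty=6): fills=none; bids=[#1:1@104 #5:6@103 #4:4@99] asks=[-]

Answer: bid=104 ask=-
bid=104 ask=-
bid=104 ask=-
bid=104 ask=-
bid=104 ask=-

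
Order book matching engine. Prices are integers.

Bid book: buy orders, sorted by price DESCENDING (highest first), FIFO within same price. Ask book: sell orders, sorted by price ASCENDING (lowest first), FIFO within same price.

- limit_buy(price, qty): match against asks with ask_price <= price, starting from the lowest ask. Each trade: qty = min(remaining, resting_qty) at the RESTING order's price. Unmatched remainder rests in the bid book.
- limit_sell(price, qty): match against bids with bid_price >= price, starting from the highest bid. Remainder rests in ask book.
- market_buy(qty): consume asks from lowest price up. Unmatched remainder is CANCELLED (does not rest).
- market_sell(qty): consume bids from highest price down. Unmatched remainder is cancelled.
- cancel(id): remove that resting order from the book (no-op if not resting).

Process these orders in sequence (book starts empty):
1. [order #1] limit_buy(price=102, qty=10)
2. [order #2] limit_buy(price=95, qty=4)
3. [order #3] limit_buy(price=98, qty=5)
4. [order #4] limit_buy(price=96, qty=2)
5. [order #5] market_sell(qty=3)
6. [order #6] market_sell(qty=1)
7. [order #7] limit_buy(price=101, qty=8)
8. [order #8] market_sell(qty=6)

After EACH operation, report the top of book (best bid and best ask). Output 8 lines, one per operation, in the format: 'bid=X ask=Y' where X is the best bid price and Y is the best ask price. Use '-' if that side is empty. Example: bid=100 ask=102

Answer: bid=102 ask=-
bid=102 ask=-
bid=102 ask=-
bid=102 ask=-
bid=102 ask=-
bid=102 ask=-
bid=102 ask=-
bid=101 ask=-

Derivation:
After op 1 [order #1] limit_buy(price=102, qty=10): fills=none; bids=[#1:10@102] asks=[-]
After op 2 [order #2] limit_buy(price=95, qty=4): fills=none; bids=[#1:10@102 #2:4@95] asks=[-]
After op 3 [order #3] limit_buy(price=98, qty=5): fills=none; bids=[#1:10@102 #3:5@98 #2:4@95] asks=[-]
After op 4 [order #4] limit_buy(price=96, qty=2): fills=none; bids=[#1:10@102 #3:5@98 #4:2@96 #2:4@95] asks=[-]
After op 5 [order #5] market_sell(qty=3): fills=#1x#5:3@102; bids=[#1:7@102 #3:5@98 #4:2@96 #2:4@95] asks=[-]
After op 6 [order #6] market_sell(qty=1): fills=#1x#6:1@102; bids=[#1:6@102 #3:5@98 #4:2@96 #2:4@95] asks=[-]
After op 7 [order #7] limit_buy(price=101, qty=8): fills=none; bids=[#1:6@102 #7:8@101 #3:5@98 #4:2@96 #2:4@95] asks=[-]
After op 8 [order #8] market_sell(qty=6): fills=#1x#8:6@102; bids=[#7:8@101 #3:5@98 #4:2@96 #2:4@95] asks=[-]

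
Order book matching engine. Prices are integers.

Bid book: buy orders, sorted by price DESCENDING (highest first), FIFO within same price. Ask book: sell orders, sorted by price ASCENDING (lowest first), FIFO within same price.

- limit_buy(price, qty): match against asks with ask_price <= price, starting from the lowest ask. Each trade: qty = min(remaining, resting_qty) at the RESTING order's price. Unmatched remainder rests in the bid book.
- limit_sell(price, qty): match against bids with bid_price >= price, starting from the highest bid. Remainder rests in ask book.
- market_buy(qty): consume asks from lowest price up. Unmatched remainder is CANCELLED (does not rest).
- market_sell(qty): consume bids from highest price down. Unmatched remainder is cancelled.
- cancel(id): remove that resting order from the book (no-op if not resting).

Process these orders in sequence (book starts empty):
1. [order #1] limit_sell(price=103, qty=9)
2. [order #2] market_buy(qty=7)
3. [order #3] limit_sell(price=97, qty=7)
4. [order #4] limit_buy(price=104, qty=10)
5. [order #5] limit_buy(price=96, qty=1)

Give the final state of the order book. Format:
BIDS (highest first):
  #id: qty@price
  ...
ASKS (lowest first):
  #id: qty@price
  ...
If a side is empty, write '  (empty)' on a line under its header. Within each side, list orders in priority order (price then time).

Answer: BIDS (highest first):
  #4: 1@104
  #5: 1@96
ASKS (lowest first):
  (empty)

Derivation:
After op 1 [order #1] limit_sell(price=103, qty=9): fills=none; bids=[-] asks=[#1:9@103]
After op 2 [order #2] market_buy(qty=7): fills=#2x#1:7@103; bids=[-] asks=[#1:2@103]
After op 3 [order #3] limit_sell(price=97, qty=7): fills=none; bids=[-] asks=[#3:7@97 #1:2@103]
After op 4 [order #4] limit_buy(price=104, qty=10): fills=#4x#3:7@97 #4x#1:2@103; bids=[#4:1@104] asks=[-]
After op 5 [order #5] limit_buy(price=96, qty=1): fills=none; bids=[#4:1@104 #5:1@96] asks=[-]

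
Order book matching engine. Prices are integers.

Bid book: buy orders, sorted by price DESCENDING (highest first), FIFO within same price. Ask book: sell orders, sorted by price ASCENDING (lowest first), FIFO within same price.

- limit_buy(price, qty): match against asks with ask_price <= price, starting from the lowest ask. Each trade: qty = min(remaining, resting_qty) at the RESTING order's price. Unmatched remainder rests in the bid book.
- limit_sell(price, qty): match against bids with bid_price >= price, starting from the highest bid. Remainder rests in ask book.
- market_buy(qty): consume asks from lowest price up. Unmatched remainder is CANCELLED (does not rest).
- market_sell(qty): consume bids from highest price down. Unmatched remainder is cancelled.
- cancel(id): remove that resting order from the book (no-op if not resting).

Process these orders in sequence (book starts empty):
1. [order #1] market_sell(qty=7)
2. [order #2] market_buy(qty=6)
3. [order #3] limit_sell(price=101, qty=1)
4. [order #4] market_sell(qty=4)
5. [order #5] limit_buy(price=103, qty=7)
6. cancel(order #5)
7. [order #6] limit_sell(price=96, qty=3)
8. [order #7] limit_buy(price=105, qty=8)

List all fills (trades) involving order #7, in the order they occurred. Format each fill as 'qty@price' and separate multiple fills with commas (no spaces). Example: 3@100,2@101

Answer: 3@96

Derivation:
After op 1 [order #1] market_sell(qty=7): fills=none; bids=[-] asks=[-]
After op 2 [order #2] market_buy(qty=6): fills=none; bids=[-] asks=[-]
After op 3 [order #3] limit_sell(price=101, qty=1): fills=none; bids=[-] asks=[#3:1@101]
After op 4 [order #4] market_sell(qty=4): fills=none; bids=[-] asks=[#3:1@101]
After op 5 [order #5] limit_buy(price=103, qty=7): fills=#5x#3:1@101; bids=[#5:6@103] asks=[-]
After op 6 cancel(order #5): fills=none; bids=[-] asks=[-]
After op 7 [order #6] limit_sell(price=96, qty=3): fills=none; bids=[-] asks=[#6:3@96]
After op 8 [order #7] limit_buy(price=105, qty=8): fills=#7x#6:3@96; bids=[#7:5@105] asks=[-]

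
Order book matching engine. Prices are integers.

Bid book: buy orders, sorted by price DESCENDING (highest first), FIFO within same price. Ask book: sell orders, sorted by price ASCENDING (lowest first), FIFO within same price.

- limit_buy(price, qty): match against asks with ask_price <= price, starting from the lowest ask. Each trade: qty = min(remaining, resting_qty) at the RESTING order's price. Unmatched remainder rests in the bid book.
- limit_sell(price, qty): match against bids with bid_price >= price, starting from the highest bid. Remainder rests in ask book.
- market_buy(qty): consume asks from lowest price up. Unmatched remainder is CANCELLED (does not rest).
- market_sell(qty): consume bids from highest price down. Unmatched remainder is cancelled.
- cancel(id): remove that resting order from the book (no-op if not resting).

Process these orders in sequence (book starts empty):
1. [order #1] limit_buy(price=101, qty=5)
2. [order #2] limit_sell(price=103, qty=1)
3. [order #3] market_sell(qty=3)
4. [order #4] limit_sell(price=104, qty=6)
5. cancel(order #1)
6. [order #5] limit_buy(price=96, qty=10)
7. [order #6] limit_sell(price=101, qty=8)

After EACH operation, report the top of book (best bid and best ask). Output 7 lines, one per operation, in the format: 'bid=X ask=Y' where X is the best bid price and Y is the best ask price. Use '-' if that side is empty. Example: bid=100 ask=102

Answer: bid=101 ask=-
bid=101 ask=103
bid=101 ask=103
bid=101 ask=103
bid=- ask=103
bid=96 ask=103
bid=96 ask=101

Derivation:
After op 1 [order #1] limit_buy(price=101, qty=5): fills=none; bids=[#1:5@101] asks=[-]
After op 2 [order #2] limit_sell(price=103, qty=1): fills=none; bids=[#1:5@101] asks=[#2:1@103]
After op 3 [order #3] market_sell(qty=3): fills=#1x#3:3@101; bids=[#1:2@101] asks=[#2:1@103]
After op 4 [order #4] limit_sell(price=104, qty=6): fills=none; bids=[#1:2@101] asks=[#2:1@103 #4:6@104]
After op 5 cancel(order #1): fills=none; bids=[-] asks=[#2:1@103 #4:6@104]
After op 6 [order #5] limit_buy(price=96, qty=10): fills=none; bids=[#5:10@96] asks=[#2:1@103 #4:6@104]
After op 7 [order #6] limit_sell(price=101, qty=8): fills=none; bids=[#5:10@96] asks=[#6:8@101 #2:1@103 #4:6@104]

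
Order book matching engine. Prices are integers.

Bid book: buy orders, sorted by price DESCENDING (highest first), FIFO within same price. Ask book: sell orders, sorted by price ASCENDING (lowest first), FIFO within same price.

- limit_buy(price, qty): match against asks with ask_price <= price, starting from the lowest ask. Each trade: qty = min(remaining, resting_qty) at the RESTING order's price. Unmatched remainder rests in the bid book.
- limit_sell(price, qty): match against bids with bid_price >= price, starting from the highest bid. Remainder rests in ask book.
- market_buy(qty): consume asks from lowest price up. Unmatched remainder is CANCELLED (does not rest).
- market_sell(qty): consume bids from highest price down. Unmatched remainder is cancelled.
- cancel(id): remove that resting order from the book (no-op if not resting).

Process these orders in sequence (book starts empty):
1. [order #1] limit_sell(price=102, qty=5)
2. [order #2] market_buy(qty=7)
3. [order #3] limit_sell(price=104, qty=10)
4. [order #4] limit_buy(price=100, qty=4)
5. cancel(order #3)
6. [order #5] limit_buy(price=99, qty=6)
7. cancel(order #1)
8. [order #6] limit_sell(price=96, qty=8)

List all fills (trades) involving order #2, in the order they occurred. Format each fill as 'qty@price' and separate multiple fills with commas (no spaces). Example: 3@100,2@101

Answer: 5@102

Derivation:
After op 1 [order #1] limit_sell(price=102, qty=5): fills=none; bids=[-] asks=[#1:5@102]
After op 2 [order #2] market_buy(qty=7): fills=#2x#1:5@102; bids=[-] asks=[-]
After op 3 [order #3] limit_sell(price=104, qty=10): fills=none; bids=[-] asks=[#3:10@104]
After op 4 [order #4] limit_buy(price=100, qty=4): fills=none; bids=[#4:4@100] asks=[#3:10@104]
After op 5 cancel(order #3): fills=none; bids=[#4:4@100] asks=[-]
After op 6 [order #5] limit_buy(price=99, qty=6): fills=none; bids=[#4:4@100 #5:6@99] asks=[-]
After op 7 cancel(order #1): fills=none; bids=[#4:4@100 #5:6@99] asks=[-]
After op 8 [order #6] limit_sell(price=96, qty=8): fills=#4x#6:4@100 #5x#6:4@99; bids=[#5:2@99] asks=[-]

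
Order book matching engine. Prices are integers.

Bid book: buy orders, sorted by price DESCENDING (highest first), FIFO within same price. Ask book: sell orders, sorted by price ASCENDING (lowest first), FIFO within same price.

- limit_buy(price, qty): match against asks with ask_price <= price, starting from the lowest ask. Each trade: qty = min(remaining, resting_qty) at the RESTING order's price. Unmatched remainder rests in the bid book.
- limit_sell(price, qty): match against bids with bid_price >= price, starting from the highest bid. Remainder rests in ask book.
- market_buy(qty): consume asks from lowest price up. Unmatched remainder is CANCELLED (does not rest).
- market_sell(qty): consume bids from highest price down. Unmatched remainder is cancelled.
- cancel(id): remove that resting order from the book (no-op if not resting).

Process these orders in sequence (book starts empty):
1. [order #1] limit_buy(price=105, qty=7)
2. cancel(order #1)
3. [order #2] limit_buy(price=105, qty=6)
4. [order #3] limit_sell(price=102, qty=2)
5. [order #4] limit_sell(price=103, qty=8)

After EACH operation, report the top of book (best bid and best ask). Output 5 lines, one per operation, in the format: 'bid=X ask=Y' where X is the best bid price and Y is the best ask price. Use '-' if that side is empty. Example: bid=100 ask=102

Answer: bid=105 ask=-
bid=- ask=-
bid=105 ask=-
bid=105 ask=-
bid=- ask=103

Derivation:
After op 1 [order #1] limit_buy(price=105, qty=7): fills=none; bids=[#1:7@105] asks=[-]
After op 2 cancel(order #1): fills=none; bids=[-] asks=[-]
After op 3 [order #2] limit_buy(price=105, qty=6): fills=none; bids=[#2:6@105] asks=[-]
After op 4 [order #3] limit_sell(price=102, qty=2): fills=#2x#3:2@105; bids=[#2:4@105] asks=[-]
After op 5 [order #4] limit_sell(price=103, qty=8): fills=#2x#4:4@105; bids=[-] asks=[#4:4@103]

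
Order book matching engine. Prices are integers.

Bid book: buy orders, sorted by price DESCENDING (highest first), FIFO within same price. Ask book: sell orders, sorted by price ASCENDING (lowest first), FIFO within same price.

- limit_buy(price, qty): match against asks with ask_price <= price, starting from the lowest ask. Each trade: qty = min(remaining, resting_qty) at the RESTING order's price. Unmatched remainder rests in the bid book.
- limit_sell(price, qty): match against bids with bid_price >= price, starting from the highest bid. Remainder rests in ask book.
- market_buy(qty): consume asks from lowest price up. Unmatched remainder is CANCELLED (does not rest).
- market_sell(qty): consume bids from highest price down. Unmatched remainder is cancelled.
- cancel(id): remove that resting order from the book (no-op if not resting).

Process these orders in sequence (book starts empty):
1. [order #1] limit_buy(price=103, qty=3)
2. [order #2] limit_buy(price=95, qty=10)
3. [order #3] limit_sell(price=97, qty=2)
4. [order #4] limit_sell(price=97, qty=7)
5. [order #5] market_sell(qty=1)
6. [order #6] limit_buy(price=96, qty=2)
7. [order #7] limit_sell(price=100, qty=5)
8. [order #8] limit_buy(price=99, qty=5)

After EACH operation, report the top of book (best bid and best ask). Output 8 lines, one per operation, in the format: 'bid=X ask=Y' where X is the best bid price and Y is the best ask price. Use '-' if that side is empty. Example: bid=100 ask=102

After op 1 [order #1] limit_buy(price=103, qty=3): fills=none; bids=[#1:3@103] asks=[-]
After op 2 [order #2] limit_buy(price=95, qty=10): fills=none; bids=[#1:3@103 #2:10@95] asks=[-]
After op 3 [order #3] limit_sell(price=97, qty=2): fills=#1x#3:2@103; bids=[#1:1@103 #2:10@95] asks=[-]
After op 4 [order #4] limit_sell(price=97, qty=7): fills=#1x#4:1@103; bids=[#2:10@95] asks=[#4:6@97]
After op 5 [order #5] market_sell(qty=1): fills=#2x#5:1@95; bids=[#2:9@95] asks=[#4:6@97]
After op 6 [order #6] limit_buy(price=96, qty=2): fills=none; bids=[#6:2@96 #2:9@95] asks=[#4:6@97]
After op 7 [order #7] limit_sell(price=100, qty=5): fills=none; bids=[#6:2@96 #2:9@95] asks=[#4:6@97 #7:5@100]
After op 8 [order #8] limit_buy(price=99, qty=5): fills=#8x#4:5@97; bids=[#6:2@96 #2:9@95] asks=[#4:1@97 #7:5@100]

Answer: bid=103 ask=-
bid=103 ask=-
bid=103 ask=-
bid=95 ask=97
bid=95 ask=97
bid=96 ask=97
bid=96 ask=97
bid=96 ask=97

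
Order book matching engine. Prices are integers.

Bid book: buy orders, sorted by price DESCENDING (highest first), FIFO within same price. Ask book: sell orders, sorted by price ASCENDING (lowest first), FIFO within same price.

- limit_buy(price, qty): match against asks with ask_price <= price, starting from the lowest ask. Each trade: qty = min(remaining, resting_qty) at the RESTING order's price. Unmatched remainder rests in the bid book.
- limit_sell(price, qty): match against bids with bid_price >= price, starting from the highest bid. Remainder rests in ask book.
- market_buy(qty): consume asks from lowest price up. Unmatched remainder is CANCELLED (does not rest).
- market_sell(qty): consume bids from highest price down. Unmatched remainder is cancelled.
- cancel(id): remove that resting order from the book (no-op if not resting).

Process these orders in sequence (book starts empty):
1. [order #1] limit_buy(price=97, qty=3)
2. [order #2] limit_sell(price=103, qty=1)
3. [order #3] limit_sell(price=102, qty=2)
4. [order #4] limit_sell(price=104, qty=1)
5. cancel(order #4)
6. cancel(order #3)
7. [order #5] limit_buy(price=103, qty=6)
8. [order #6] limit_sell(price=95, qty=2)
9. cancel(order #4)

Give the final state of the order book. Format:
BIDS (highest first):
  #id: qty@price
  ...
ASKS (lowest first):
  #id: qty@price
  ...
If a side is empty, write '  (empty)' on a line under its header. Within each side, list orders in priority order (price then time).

After op 1 [order #1] limit_buy(price=97, qty=3): fills=none; bids=[#1:3@97] asks=[-]
After op 2 [order #2] limit_sell(price=103, qty=1): fills=none; bids=[#1:3@97] asks=[#2:1@103]
After op 3 [order #3] limit_sell(price=102, qty=2): fills=none; bids=[#1:3@97] asks=[#3:2@102 #2:1@103]
After op 4 [order #4] limit_sell(price=104, qty=1): fills=none; bids=[#1:3@97] asks=[#3:2@102 #2:1@103 #4:1@104]
After op 5 cancel(order #4): fills=none; bids=[#1:3@97] asks=[#3:2@102 #2:1@103]
After op 6 cancel(order #3): fills=none; bids=[#1:3@97] asks=[#2:1@103]
After op 7 [order #5] limit_buy(price=103, qty=6): fills=#5x#2:1@103; bids=[#5:5@103 #1:3@97] asks=[-]
After op 8 [order #6] limit_sell(price=95, qty=2): fills=#5x#6:2@103; bids=[#5:3@103 #1:3@97] asks=[-]
After op 9 cancel(order #4): fills=none; bids=[#5:3@103 #1:3@97] asks=[-]

Answer: BIDS (highest first):
  #5: 3@103
  #1: 3@97
ASKS (lowest first):
  (empty)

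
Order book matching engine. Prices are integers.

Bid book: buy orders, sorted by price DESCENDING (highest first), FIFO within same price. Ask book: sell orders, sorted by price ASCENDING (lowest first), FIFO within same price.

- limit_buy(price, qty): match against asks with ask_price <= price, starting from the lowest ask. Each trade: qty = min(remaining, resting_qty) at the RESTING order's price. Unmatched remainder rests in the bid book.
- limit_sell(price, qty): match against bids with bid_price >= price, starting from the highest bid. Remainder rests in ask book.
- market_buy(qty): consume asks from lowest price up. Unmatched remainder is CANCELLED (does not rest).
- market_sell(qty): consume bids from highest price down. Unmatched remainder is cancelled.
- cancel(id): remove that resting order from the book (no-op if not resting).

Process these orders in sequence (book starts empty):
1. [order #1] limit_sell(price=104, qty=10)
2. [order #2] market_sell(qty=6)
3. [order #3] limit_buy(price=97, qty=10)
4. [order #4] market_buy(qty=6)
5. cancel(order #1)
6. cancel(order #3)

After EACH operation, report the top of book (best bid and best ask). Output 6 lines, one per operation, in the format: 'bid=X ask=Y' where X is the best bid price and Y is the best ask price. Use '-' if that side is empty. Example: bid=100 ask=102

Answer: bid=- ask=104
bid=- ask=104
bid=97 ask=104
bid=97 ask=104
bid=97 ask=-
bid=- ask=-

Derivation:
After op 1 [order #1] limit_sell(price=104, qty=10): fills=none; bids=[-] asks=[#1:10@104]
After op 2 [order #2] market_sell(qty=6): fills=none; bids=[-] asks=[#1:10@104]
After op 3 [order #3] limit_buy(price=97, qty=10): fills=none; bids=[#3:10@97] asks=[#1:10@104]
After op 4 [order #4] market_buy(qty=6): fills=#4x#1:6@104; bids=[#3:10@97] asks=[#1:4@104]
After op 5 cancel(order #1): fills=none; bids=[#3:10@97] asks=[-]
After op 6 cancel(order #3): fills=none; bids=[-] asks=[-]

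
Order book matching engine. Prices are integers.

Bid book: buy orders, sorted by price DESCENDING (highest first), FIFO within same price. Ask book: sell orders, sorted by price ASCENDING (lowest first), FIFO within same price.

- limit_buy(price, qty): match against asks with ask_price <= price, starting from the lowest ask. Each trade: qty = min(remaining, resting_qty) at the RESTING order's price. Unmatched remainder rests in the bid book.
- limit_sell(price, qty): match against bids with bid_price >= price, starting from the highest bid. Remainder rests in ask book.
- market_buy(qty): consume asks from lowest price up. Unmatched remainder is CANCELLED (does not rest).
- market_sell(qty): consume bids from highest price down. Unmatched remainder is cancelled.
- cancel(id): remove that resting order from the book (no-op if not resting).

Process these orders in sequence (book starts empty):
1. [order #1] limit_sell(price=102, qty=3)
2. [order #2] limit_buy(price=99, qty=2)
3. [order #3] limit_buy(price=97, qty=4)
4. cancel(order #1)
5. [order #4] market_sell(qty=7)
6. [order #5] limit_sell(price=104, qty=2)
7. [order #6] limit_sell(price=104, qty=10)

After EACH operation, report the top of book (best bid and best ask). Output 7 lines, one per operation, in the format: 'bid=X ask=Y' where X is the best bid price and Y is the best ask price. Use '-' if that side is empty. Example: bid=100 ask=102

Answer: bid=- ask=102
bid=99 ask=102
bid=99 ask=102
bid=99 ask=-
bid=- ask=-
bid=- ask=104
bid=- ask=104

Derivation:
After op 1 [order #1] limit_sell(price=102, qty=3): fills=none; bids=[-] asks=[#1:3@102]
After op 2 [order #2] limit_buy(price=99, qty=2): fills=none; bids=[#2:2@99] asks=[#1:3@102]
After op 3 [order #3] limit_buy(price=97, qty=4): fills=none; bids=[#2:2@99 #3:4@97] asks=[#1:3@102]
After op 4 cancel(order #1): fills=none; bids=[#2:2@99 #3:4@97] asks=[-]
After op 5 [order #4] market_sell(qty=7): fills=#2x#4:2@99 #3x#4:4@97; bids=[-] asks=[-]
After op 6 [order #5] limit_sell(price=104, qty=2): fills=none; bids=[-] asks=[#5:2@104]
After op 7 [order #6] limit_sell(price=104, qty=10): fills=none; bids=[-] asks=[#5:2@104 #6:10@104]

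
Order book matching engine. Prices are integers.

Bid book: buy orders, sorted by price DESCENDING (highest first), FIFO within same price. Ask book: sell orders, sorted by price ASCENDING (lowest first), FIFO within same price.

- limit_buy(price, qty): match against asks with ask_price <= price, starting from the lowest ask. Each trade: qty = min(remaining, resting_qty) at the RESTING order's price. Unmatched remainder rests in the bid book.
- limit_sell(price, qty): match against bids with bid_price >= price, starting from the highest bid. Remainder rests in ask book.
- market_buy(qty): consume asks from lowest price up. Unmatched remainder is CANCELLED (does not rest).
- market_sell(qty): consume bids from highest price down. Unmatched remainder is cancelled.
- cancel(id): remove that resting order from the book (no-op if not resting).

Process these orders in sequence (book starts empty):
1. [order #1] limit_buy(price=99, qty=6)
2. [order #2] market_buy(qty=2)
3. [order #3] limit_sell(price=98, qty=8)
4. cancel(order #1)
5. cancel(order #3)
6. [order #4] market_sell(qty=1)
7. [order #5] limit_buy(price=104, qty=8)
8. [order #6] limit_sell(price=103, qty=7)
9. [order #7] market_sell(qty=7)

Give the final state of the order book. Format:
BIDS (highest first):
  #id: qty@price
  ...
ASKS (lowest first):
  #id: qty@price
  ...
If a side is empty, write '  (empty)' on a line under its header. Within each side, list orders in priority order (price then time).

After op 1 [order #1] limit_buy(price=99, qty=6): fills=none; bids=[#1:6@99] asks=[-]
After op 2 [order #2] market_buy(qty=2): fills=none; bids=[#1:6@99] asks=[-]
After op 3 [order #3] limit_sell(price=98, qty=8): fills=#1x#3:6@99; bids=[-] asks=[#3:2@98]
After op 4 cancel(order #1): fills=none; bids=[-] asks=[#3:2@98]
After op 5 cancel(order #3): fills=none; bids=[-] asks=[-]
After op 6 [order #4] market_sell(qty=1): fills=none; bids=[-] asks=[-]
After op 7 [order #5] limit_buy(price=104, qty=8): fills=none; bids=[#5:8@104] asks=[-]
After op 8 [order #6] limit_sell(price=103, qty=7): fills=#5x#6:7@104; bids=[#5:1@104] asks=[-]
After op 9 [order #7] market_sell(qty=7): fills=#5x#7:1@104; bids=[-] asks=[-]

Answer: BIDS (highest first):
  (empty)
ASKS (lowest first):
  (empty)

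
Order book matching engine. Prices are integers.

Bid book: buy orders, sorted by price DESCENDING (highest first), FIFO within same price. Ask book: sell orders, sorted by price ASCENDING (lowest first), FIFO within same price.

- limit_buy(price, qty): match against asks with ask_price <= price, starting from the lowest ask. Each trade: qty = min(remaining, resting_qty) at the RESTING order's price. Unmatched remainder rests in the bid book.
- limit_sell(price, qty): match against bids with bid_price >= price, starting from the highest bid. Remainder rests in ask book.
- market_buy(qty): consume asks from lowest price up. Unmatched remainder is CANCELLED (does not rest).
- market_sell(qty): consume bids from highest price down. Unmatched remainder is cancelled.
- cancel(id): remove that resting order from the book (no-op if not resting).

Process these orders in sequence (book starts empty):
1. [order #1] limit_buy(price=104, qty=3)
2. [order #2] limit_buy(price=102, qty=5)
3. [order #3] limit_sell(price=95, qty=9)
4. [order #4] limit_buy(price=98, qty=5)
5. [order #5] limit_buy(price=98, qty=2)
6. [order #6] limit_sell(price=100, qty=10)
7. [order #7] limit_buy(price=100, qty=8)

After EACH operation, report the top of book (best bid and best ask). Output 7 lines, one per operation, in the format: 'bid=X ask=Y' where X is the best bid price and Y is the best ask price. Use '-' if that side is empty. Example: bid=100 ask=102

Answer: bid=104 ask=-
bid=104 ask=-
bid=- ask=95
bid=98 ask=-
bid=98 ask=-
bid=98 ask=100
bid=98 ask=100

Derivation:
After op 1 [order #1] limit_buy(price=104, qty=3): fills=none; bids=[#1:3@104] asks=[-]
After op 2 [order #2] limit_buy(price=102, qty=5): fills=none; bids=[#1:3@104 #2:5@102] asks=[-]
After op 3 [order #3] limit_sell(price=95, qty=9): fills=#1x#3:3@104 #2x#3:5@102; bids=[-] asks=[#3:1@95]
After op 4 [order #4] limit_buy(price=98, qty=5): fills=#4x#3:1@95; bids=[#4:4@98] asks=[-]
After op 5 [order #5] limit_buy(price=98, qty=2): fills=none; bids=[#4:4@98 #5:2@98] asks=[-]
After op 6 [order #6] limit_sell(price=100, qty=10): fills=none; bids=[#4:4@98 #5:2@98] asks=[#6:10@100]
After op 7 [order #7] limit_buy(price=100, qty=8): fills=#7x#6:8@100; bids=[#4:4@98 #5:2@98] asks=[#6:2@100]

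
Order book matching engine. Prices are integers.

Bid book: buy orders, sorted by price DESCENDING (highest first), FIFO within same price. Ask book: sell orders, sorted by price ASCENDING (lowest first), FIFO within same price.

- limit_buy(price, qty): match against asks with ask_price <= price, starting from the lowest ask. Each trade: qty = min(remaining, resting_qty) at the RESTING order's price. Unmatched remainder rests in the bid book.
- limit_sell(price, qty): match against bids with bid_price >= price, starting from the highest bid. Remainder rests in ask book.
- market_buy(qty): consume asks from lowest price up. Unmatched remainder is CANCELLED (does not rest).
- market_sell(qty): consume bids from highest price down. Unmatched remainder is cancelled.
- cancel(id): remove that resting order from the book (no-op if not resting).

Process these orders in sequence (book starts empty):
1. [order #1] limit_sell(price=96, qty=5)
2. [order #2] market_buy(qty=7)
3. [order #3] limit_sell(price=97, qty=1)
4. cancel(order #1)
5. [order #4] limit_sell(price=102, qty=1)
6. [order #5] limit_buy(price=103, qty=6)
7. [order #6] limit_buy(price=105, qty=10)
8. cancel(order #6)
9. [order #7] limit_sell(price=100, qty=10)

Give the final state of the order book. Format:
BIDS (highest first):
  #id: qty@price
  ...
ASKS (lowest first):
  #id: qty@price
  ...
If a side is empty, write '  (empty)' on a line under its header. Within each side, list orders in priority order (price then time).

After op 1 [order #1] limit_sell(price=96, qty=5): fills=none; bids=[-] asks=[#1:5@96]
After op 2 [order #2] market_buy(qty=7): fills=#2x#1:5@96; bids=[-] asks=[-]
After op 3 [order #3] limit_sell(price=97, qty=1): fills=none; bids=[-] asks=[#3:1@97]
After op 4 cancel(order #1): fills=none; bids=[-] asks=[#3:1@97]
After op 5 [order #4] limit_sell(price=102, qty=1): fills=none; bids=[-] asks=[#3:1@97 #4:1@102]
After op 6 [order #5] limit_buy(price=103, qty=6): fills=#5x#3:1@97 #5x#4:1@102; bids=[#5:4@103] asks=[-]
After op 7 [order #6] limit_buy(price=105, qty=10): fills=none; bids=[#6:10@105 #5:4@103] asks=[-]
After op 8 cancel(order #6): fills=none; bids=[#5:4@103] asks=[-]
After op 9 [order #7] limit_sell(price=100, qty=10): fills=#5x#7:4@103; bids=[-] asks=[#7:6@100]

Answer: BIDS (highest first):
  (empty)
ASKS (lowest first):
  #7: 6@100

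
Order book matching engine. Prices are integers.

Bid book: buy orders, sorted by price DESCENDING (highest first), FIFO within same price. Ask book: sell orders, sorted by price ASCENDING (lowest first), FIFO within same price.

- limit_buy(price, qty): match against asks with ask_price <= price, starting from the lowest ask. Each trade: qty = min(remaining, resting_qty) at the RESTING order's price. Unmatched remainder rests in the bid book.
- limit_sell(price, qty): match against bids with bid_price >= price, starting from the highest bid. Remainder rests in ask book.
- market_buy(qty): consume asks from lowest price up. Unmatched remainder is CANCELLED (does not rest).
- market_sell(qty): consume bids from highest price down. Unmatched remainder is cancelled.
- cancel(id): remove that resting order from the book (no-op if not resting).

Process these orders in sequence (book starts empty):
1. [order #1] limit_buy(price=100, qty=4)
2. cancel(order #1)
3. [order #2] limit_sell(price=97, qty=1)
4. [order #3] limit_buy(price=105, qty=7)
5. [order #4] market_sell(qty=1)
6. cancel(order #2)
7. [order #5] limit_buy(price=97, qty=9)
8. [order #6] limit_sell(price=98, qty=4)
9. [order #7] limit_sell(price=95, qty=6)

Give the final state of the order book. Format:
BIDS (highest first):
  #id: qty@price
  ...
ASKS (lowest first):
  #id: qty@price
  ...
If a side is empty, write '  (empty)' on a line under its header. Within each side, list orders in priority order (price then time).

After op 1 [order #1] limit_buy(price=100, qty=4): fills=none; bids=[#1:4@100] asks=[-]
After op 2 cancel(order #1): fills=none; bids=[-] asks=[-]
After op 3 [order #2] limit_sell(price=97, qty=1): fills=none; bids=[-] asks=[#2:1@97]
After op 4 [order #3] limit_buy(price=105, qty=7): fills=#3x#2:1@97; bids=[#3:6@105] asks=[-]
After op 5 [order #4] market_sell(qty=1): fills=#3x#4:1@105; bids=[#3:5@105] asks=[-]
After op 6 cancel(order #2): fills=none; bids=[#3:5@105] asks=[-]
After op 7 [order #5] limit_buy(price=97, qty=9): fills=none; bids=[#3:5@105 #5:9@97] asks=[-]
After op 8 [order #6] limit_sell(price=98, qty=4): fills=#3x#6:4@105; bids=[#3:1@105 #5:9@97] asks=[-]
After op 9 [order #7] limit_sell(price=95, qty=6): fills=#3x#7:1@105 #5x#7:5@97; bids=[#5:4@97] asks=[-]

Answer: BIDS (highest first):
  #5: 4@97
ASKS (lowest first):
  (empty)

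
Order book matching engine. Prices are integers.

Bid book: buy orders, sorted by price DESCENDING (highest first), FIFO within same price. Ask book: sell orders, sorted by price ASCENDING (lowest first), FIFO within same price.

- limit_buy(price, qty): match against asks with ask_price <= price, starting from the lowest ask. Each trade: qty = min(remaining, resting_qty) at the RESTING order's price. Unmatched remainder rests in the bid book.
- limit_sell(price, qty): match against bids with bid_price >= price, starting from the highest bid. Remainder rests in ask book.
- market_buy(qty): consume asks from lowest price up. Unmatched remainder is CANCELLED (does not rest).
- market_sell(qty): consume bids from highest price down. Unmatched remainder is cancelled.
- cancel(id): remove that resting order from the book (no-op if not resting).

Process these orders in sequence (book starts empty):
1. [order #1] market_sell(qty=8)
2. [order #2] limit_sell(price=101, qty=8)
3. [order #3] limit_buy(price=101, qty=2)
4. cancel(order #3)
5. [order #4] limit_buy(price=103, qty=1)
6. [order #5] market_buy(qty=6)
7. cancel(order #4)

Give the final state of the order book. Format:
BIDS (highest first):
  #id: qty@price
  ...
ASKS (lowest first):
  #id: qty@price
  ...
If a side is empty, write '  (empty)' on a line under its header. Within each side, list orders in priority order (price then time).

Answer: BIDS (highest first):
  (empty)
ASKS (lowest first):
  (empty)

Derivation:
After op 1 [order #1] market_sell(qty=8): fills=none; bids=[-] asks=[-]
After op 2 [order #2] limit_sell(price=101, qty=8): fills=none; bids=[-] asks=[#2:8@101]
After op 3 [order #3] limit_buy(price=101, qty=2): fills=#3x#2:2@101; bids=[-] asks=[#2:6@101]
After op 4 cancel(order #3): fills=none; bids=[-] asks=[#2:6@101]
After op 5 [order #4] limit_buy(price=103, qty=1): fills=#4x#2:1@101; bids=[-] asks=[#2:5@101]
After op 6 [order #5] market_buy(qty=6): fills=#5x#2:5@101; bids=[-] asks=[-]
After op 7 cancel(order #4): fills=none; bids=[-] asks=[-]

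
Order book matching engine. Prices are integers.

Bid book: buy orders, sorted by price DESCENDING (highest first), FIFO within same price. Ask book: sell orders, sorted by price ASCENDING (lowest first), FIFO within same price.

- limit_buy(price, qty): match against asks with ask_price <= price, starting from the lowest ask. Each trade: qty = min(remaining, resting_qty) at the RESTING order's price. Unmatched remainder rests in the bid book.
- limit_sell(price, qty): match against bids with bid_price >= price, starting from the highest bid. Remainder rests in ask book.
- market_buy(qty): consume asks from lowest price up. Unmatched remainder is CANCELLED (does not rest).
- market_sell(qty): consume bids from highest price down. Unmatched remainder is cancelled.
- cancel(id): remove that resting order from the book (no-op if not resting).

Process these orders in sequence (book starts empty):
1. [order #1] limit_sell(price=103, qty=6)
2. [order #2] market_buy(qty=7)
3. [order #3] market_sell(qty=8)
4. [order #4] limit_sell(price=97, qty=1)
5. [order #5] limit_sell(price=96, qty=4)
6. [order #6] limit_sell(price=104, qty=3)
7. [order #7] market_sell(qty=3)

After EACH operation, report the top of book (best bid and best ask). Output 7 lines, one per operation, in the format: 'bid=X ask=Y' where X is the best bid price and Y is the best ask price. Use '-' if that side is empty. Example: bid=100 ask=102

After op 1 [order #1] limit_sell(price=103, qty=6): fills=none; bids=[-] asks=[#1:6@103]
After op 2 [order #2] market_buy(qty=7): fills=#2x#1:6@103; bids=[-] asks=[-]
After op 3 [order #3] market_sell(qty=8): fills=none; bids=[-] asks=[-]
After op 4 [order #4] limit_sell(price=97, qty=1): fills=none; bids=[-] asks=[#4:1@97]
After op 5 [order #5] limit_sell(price=96, qty=4): fills=none; bids=[-] asks=[#5:4@96 #4:1@97]
After op 6 [order #6] limit_sell(price=104, qty=3): fills=none; bids=[-] asks=[#5:4@96 #4:1@97 #6:3@104]
After op 7 [order #7] market_sell(qty=3): fills=none; bids=[-] asks=[#5:4@96 #4:1@97 #6:3@104]

Answer: bid=- ask=103
bid=- ask=-
bid=- ask=-
bid=- ask=97
bid=- ask=96
bid=- ask=96
bid=- ask=96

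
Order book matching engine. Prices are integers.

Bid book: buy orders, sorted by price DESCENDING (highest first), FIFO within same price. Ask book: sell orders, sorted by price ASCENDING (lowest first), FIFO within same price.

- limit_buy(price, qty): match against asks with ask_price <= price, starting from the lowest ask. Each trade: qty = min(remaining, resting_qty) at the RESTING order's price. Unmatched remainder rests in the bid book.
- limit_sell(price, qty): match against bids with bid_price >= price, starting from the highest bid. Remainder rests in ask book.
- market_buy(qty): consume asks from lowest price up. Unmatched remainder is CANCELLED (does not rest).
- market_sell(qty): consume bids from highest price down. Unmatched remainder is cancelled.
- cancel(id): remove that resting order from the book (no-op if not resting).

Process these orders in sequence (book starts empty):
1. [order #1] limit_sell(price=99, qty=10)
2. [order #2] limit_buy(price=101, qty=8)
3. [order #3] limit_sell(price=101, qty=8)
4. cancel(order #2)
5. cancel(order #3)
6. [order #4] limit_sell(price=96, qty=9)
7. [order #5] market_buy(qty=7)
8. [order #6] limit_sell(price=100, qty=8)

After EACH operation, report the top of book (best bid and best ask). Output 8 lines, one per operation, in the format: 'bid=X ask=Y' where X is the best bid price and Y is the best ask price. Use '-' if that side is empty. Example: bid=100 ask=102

Answer: bid=- ask=99
bid=- ask=99
bid=- ask=99
bid=- ask=99
bid=- ask=99
bid=- ask=96
bid=- ask=96
bid=- ask=96

Derivation:
After op 1 [order #1] limit_sell(price=99, qty=10): fills=none; bids=[-] asks=[#1:10@99]
After op 2 [order #2] limit_buy(price=101, qty=8): fills=#2x#1:8@99; bids=[-] asks=[#1:2@99]
After op 3 [order #3] limit_sell(price=101, qty=8): fills=none; bids=[-] asks=[#1:2@99 #3:8@101]
After op 4 cancel(order #2): fills=none; bids=[-] asks=[#1:2@99 #3:8@101]
After op 5 cancel(order #3): fills=none; bids=[-] asks=[#1:2@99]
After op 6 [order #4] limit_sell(price=96, qty=9): fills=none; bids=[-] asks=[#4:9@96 #1:2@99]
After op 7 [order #5] market_buy(qty=7): fills=#5x#4:7@96; bids=[-] asks=[#4:2@96 #1:2@99]
After op 8 [order #6] limit_sell(price=100, qty=8): fills=none; bids=[-] asks=[#4:2@96 #1:2@99 #6:8@100]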